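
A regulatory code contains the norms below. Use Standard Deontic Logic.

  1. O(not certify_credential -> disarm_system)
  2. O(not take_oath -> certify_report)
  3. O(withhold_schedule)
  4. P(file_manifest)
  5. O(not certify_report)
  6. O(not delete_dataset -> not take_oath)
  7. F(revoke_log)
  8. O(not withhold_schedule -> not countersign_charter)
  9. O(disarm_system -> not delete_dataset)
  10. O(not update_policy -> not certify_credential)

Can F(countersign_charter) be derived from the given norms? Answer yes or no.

No

Premise 8 is O(not withhold_schedule -> not countersign_charter), but O(not withhold_schedule) is not derivable from the premises, so it does not yield O(not countersign_charter).
No other premise forces O(not countersign_charter). An ideal world satisfying every premise can still have countersign_charter true, so F(countersign_charter) is not derivable.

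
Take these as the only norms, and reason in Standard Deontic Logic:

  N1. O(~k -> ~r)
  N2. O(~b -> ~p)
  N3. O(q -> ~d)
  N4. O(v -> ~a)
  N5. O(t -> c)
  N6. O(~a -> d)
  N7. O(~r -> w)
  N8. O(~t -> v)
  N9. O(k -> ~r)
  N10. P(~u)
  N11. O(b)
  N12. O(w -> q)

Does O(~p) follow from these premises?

Premise 2 is O(~b -> ~p), but O(~b) is not derivable from the premises, so it does not yield O(~p).
No other premise forces O(~p). An ideal world satisfying every premise can still have ~p false, so O(~p) is not derivable.

No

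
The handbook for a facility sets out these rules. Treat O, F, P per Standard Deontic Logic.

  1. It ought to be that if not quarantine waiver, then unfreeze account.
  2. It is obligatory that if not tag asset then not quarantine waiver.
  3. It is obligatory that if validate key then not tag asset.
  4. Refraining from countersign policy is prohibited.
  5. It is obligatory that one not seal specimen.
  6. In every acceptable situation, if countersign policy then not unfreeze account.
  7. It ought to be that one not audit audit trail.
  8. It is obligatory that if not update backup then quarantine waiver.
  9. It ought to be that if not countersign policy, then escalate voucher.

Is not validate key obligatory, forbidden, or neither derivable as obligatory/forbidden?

Premise 4 is F(¬countersign_policy), i.e. O(countersign_policy).
Premise 6 is O(countersign_policy → ¬unfreeze_account); since O(countersign_policy), deontic closure gives O(¬unfreeze_account).
Premise 1, O(¬quarantine_waiver → unfreeze_account), contraposes to O(¬unfreeze_account → quarantine_waiver); with O(¬unfreeze_account) we get O(quarantine_waiver).
Premise 2, O(¬tag_asset → ¬quarantine_waiver), contraposes to O(quarantine_waiver → tag_asset); with O(quarantine_waiver) we get O(tag_asset).
Premise 3, O(validate_key → ¬tag_asset), contraposes to O(tag_asset → ¬validate_key); with O(tag_asset) we get O(¬validate_key).
Premises 5, 7, 8, 9 do not contribute to this derivation.
Hence ¬validate_key is obligatory.

Obligatory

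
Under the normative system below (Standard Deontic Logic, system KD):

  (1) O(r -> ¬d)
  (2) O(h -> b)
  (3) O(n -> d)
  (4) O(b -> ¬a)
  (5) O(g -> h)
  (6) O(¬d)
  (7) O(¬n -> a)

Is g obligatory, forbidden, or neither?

From premise 6 we have O(¬d).
Premise 3 is O(n -> d); contrapositively O(¬d -> ¬n). Since O(¬d) holds, K gives O(¬n).
Premise 7 is O(¬n -> a); since O(¬n), deontic closure gives O(a).
Premise 4 is O(b -> ¬a); contrapositively O(a -> ¬b). Since O(a) holds, K gives O(¬b).
Premise 2 is O(h -> b); contrapositively O(¬b -> ¬h). Since O(¬b) holds, K gives O(¬h).
Premise 5, O(g -> h), contraposes to O(¬h -> ¬g); with O(¬h) we get O(¬g).
Premise 1 does not contribute to this derivation.
Thus O(¬g), which is F(g): g is forbidden.

Forbidden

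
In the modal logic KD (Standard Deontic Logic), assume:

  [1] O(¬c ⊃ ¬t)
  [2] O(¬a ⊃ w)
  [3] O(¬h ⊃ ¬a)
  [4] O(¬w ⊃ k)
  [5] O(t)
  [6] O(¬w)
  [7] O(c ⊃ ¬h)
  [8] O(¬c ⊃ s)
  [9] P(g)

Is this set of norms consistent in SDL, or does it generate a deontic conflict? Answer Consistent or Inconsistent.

Inconsistent

From premise 5 we have O(t).
The contrapositive of premise 1 (O(¬c ⊃ ¬t)) is O(t ⊃ c), and O(t) is already established, so O(c).
With premise 7, O(c ⊃ ¬h), the K-axiom yields O(¬h).
From O(¬h) and premise 3, O(¬h ⊃ ¬a), we obtain O(¬a).
Applying K to premise 2 (O(¬a ⊃ w)) and O(¬a) yields O(w).
But premise 6 directly asserts O(¬w).
We now have both O(w) and O(¬w) — w is simultaneously obligatory and forbidden, violating the D-axiom.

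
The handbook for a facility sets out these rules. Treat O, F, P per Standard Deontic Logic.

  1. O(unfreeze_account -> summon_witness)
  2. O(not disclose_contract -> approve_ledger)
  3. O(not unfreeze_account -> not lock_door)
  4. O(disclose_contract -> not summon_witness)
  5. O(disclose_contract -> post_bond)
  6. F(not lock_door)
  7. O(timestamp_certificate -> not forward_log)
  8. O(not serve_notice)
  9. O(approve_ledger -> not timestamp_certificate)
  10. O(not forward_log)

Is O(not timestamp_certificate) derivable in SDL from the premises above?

Premise 6 is F(not lock_door), i.e. O(lock_door).
Premise 3, O(not unfreeze_account -> not lock_door), contraposes to O(lock_door -> unfreeze_account); with O(lock_door) we get O(unfreeze_account).
From O(unfreeze_account) and premise 1, O(unfreeze_account -> summon_witness), we obtain O(summon_witness).
The contrapositive of premise 4 (O(disclose_contract -> not summon_witness)) is O(summon_witness -> not disclose_contract), and O(summon_witness) is already established, so O(not disclose_contract).
Applying K to premise 2 (O(not disclose_contract -> approve_ledger)) and O(not disclose_contract) yields O(approve_ledger).
Premise 9 is O(approve_ledger -> not timestamp_certificate); since O(approve_ledger), deontic closure gives O(not timestamp_certificate).
Premises 5, 7, 8, 10 do not contribute to this derivation.
So O(not timestamp_certificate) follows.

Yes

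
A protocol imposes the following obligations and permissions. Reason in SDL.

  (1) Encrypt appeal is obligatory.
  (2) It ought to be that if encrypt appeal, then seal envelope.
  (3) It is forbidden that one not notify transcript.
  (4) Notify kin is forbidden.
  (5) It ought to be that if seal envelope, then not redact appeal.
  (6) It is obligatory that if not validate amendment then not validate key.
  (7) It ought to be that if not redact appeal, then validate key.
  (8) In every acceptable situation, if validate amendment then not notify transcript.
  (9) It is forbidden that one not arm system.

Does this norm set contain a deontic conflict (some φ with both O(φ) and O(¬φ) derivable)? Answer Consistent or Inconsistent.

Inconsistent

Premise 3 is F(¬notify_transcript), i.e. O(notify_transcript).
The contrapositive of premise 8 (O(validate_amendment → ¬notify_transcript)) is O(notify_transcript → ¬validate_amendment), and O(notify_transcript) is already established, so O(¬validate_amendment).
From O(¬validate_amendment) and premise 6, O(¬validate_amendment → ¬validate_key), we obtain O(¬validate_key).
The contrapositive of premise 7 (O(¬redact_appeal → validate_key)) is O(¬validate_key → redact_appeal), and O(¬validate_key) is already established, so O(redact_appeal).
Premise 5, O(seal_envelope → ¬redact_appeal), contraposes to O(redact_appeal → ¬seal_envelope); with O(redact_appeal) we get O(¬seal_envelope).
The contrapositive of premise 2 (O(encrypt_appeal → seal_envelope)) is O(¬seal_envelope → ¬encrypt_appeal), and O(¬seal_envelope) is already established, so O(¬encrypt_appeal).
But premise 1 directly asserts O(encrypt_appeal).
We now have both O(¬encrypt_appeal) and O(encrypt_appeal) — encrypt_appeal is simultaneously obligatory and forbidden, violating the D-axiom.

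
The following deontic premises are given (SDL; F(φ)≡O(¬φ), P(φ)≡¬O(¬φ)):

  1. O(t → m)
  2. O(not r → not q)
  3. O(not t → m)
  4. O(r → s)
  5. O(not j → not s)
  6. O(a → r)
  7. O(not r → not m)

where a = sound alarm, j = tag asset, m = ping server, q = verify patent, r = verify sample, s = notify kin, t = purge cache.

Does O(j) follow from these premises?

Premises 3 and 1 are O(not t → m) and O(t → m); every ideal world satisfies not t or t, so in either case m holds — hence O(m).
Premise 7, O(not r → not m), contraposes to O(m → r); with O(m) we get O(r).
Applying K to premise 4 (O(r → s)) and O(r) yields O(s).
The contrapositive of premise 5 (O(not j → not s)) is O(s → j), and O(s) is already established, so O(j).
Premises 2, 6 do not contribute to this derivation.
So O(j) follows.

Yes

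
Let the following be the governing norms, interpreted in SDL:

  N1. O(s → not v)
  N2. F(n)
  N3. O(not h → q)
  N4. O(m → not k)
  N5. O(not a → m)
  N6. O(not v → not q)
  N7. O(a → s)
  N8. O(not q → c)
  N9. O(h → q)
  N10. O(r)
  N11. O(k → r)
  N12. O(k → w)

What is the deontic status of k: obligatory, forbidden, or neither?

Forbidden

Premises 9 and 3 are O(h → q) and O(not h → q); every ideal world satisfies h or not h, so in either case q holds — hence O(q).
The contrapositive of premise 6 (O(not v → not q)) is O(q → v), and O(q) is already established, so O(v).
Premise 1 is O(s → not v); contrapositively O(v → not s). Since O(v) holds, K gives O(not s).
The contrapositive of premise 7 (O(a → s)) is O(not s → not a), and O(not s) is already established, so O(not a).
Applying K to premise 5 (O(not a → m)) and O(not a) yields O(m).
With premise 4, O(m → not k), the K-axiom yields O(not k).
Premises 2, 8, 10, 11, 12 do not contribute to this derivation.
Thus O(not k), which is F(k): k is forbidden.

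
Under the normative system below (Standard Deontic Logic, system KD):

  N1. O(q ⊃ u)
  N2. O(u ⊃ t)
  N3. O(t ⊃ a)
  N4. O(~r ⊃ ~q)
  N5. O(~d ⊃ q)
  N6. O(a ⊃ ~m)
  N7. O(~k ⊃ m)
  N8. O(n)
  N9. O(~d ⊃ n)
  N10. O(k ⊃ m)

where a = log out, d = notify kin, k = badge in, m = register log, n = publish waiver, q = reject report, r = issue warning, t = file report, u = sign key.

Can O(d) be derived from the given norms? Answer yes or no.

Premises 7 and 10 are O(~k ⊃ m) and O(k ⊃ m); every ideal world satisfies ~k or k, so in either case m holds — hence O(m).
Premise 6, O(a ⊃ ~m), contraposes to O(m ⊃ ~a); with O(m) we get O(~a).
Premise 3, O(t ⊃ a), contraposes to O(~a ⊃ ~t); with O(~a) we get O(~t).
Premise 2, O(u ⊃ t), contraposes to O(~t ⊃ ~u); with O(~t) we get O(~u).
Premise 1, O(q ⊃ u), contraposes to O(~u ⊃ ~q); with O(~u) we get O(~q).
Premise 5, O(~d ⊃ q), contraposes to O(~q ⊃ d); with O(~q) we get O(d).
Premises 4, 8, 9 do not contribute to this derivation.
So O(d) follows.

Yes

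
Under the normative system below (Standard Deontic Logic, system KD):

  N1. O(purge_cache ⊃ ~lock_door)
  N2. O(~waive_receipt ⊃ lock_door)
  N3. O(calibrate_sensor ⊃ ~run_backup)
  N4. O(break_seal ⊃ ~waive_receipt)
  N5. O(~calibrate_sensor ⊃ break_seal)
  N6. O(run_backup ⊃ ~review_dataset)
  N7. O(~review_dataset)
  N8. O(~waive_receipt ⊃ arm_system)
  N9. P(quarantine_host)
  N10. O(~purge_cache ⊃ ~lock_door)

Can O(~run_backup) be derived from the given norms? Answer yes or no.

Yes

Premises 1 and 10 are O(purge_cache ⊃ ~lock_door) and O(~purge_cache ⊃ ~lock_door); every ideal world satisfies purge_cache or ~purge_cache, so in either case ~lock_door holds — hence O(~lock_door).
The contrapositive of premise 2 (O(~waive_receipt ⊃ lock_door)) is O(~lock_door ⊃ waive_receipt), and O(~lock_door) is already established, so O(waive_receipt).
Premise 4, O(break_seal ⊃ ~waive_receipt), contraposes to O(waive_receipt ⊃ ~break_seal); with O(waive_receipt) we get O(~break_seal).
Premise 5 is O(~calibrate_sensor ⊃ break_seal); contrapositively O(~break_seal ⊃ calibrate_sensor). Since O(~break_seal) holds, K gives O(calibrate_sensor).
From O(calibrate_sensor) and premise 3, O(calibrate_sensor ⊃ ~run_backup), we obtain O(~run_backup).
Premises 6, 7, 8, 9 do not contribute to this derivation.
So O(~run_backup) follows.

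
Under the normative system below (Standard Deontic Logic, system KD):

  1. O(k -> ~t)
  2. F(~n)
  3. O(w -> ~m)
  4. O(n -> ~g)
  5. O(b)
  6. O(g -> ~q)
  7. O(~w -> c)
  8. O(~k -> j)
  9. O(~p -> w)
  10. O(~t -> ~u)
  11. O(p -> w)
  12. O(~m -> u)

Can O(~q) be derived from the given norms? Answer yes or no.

Premise 6 is O(g -> ~q), but O(g) is not derivable from the premises, so it does not yield O(~q).
No other premise forces O(~q). An ideal world satisfying every premise can still have ~q false, so O(~q) is not derivable.

No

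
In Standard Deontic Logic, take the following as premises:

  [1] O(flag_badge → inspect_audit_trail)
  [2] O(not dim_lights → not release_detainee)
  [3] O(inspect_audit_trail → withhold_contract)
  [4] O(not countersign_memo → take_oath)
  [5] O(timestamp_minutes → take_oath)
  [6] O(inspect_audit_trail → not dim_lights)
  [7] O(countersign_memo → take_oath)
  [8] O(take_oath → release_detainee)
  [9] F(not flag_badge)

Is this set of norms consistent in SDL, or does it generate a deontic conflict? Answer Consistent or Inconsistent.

Inconsistent

By case analysis on not countersign_memo: premise 4 gives O(not countersign_memo → take_oath) and premise 7 gives O(countersign_memo → take_oath), so O(take_oath) either way.
Premise 8 is O(take_oath → release_detainee); since O(take_oath), deontic closure gives O(release_detainee).
The contrapositive of premise 2 (O(not dim_lights → not release_detainee)) is O(release_detainee → dim_lights), and O(release_detainee) is already established, so O(dim_lights).
Premise 6, O(inspect_audit_trail → not dim_lights), contraposes to O(dim_lights → not inspect_audit_trail); with O(dim_lights) we get O(not inspect_audit_trail).
The contrapositive of premise 1 (O(flag_badge → inspect_audit_trail)) is O(not inspect_audit_trail → not flag_badge), and O(not inspect_audit_trail) is already established, so O(not flag_badge).
But premise 9, F(not flag_badge), means O(flag_badge).
We now have both O(not flag_badge) and O(flag_badge) — flag_badge is simultaneously obligatory and forbidden, violating the D-axiom.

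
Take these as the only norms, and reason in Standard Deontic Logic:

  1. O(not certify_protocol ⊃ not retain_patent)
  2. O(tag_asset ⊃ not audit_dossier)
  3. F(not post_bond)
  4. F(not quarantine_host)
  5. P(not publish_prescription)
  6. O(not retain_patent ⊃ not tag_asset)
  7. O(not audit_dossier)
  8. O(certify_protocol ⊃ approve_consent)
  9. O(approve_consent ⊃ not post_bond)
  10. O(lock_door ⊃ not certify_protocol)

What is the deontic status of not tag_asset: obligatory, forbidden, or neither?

Premise 3, F(not post_bond), is equivalent to O(post_bond).
Premise 9 is O(approve_consent ⊃ not post_bond); contrapositively O(post_bond ⊃ not approve_consent). Since O(post_bond) holds, K gives O(not approve_consent).
Premise 8 is O(certify_protocol ⊃ approve_consent); contrapositively O(not approve_consent ⊃ not certify_protocol). Since O(not approve_consent) holds, K gives O(not certify_protocol).
From O(not certify_protocol) and premise 1, O(not certify_protocol ⊃ not retain_patent), we obtain O(not retain_patent).
Premise 6 is O(not retain_patent ⊃ not tag_asset); since O(not retain_patent), deontic closure gives O(not tag_asset).
Premises 2, 4, 5, 7, 10 do not contribute to this derivation.
Hence not tag_asset is obligatory.

Obligatory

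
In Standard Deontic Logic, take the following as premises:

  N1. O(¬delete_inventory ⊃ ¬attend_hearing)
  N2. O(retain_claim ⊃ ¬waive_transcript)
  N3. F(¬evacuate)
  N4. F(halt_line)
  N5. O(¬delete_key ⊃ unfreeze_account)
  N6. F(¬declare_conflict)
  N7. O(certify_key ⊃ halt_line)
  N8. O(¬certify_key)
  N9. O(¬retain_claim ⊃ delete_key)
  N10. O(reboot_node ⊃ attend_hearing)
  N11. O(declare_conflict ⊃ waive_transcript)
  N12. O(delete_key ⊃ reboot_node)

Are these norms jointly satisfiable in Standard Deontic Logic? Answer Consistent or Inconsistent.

Consistent

Premise 7 is O(certify_key ⊃ halt_line), but O(certify_key) is not derivable from the premises, so it does not yield O(halt_line).
So O(halt_line) is not derivable, and the apparent clash with O(¬halt_line) does not arise.
A world satisfying every obligation exists (e.g. attend_hearing=true, certify_key=false, declare_conflict=true, delete_inventory=true, delete_key=true, evacuate=true, halt_line=false, reboot_node=true, retain_claim=false, unfreeze_account=false, waive_transcript=true); no atom is both obligatory and forbidden, so the set is consistent.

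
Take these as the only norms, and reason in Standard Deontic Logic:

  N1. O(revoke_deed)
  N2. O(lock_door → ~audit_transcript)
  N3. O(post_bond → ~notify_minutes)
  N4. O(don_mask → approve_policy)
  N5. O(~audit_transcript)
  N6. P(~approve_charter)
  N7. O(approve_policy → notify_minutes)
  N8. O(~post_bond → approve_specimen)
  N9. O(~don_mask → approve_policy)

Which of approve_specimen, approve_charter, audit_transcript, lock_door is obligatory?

approve_specimen

Premises 4 and 9 cover both cases: O(don_mask → approve_policy) and O(~don_mask → approve_policy). Since don_mask ∨ ~don_mask is a tautology, O(approve_policy) follows.
With premise 7, O(approve_policy → notify_minutes), the K-axiom yields O(notify_minutes).
The contrapositive of premise 3 (O(post_bond → ~notify_minutes)) is O(notify_minutes → ~post_bond), and O(notify_minutes) is already established, so O(~post_bond).
Premise 8 is O(~post_bond → approve_specimen); since O(~post_bond), deontic closure gives O(approve_specimen).
So O(approve_specimen) holds — approve_specimen is obligatory. None of the other listed options is made obligatory by any chain of premises.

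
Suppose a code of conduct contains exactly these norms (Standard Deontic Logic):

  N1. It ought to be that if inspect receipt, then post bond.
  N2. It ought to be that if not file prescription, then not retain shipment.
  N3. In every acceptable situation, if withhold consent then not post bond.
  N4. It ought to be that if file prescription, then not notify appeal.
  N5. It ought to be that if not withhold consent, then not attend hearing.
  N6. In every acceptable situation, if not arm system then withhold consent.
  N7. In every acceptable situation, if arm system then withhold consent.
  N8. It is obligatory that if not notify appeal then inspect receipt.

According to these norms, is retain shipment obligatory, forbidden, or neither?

Premises 7 and 6 are O(arm_system → withhold_consent) and O(¬arm_system → withhold_consent); every ideal world satisfies arm_system or ¬arm_system, so in either case withhold_consent holds — hence O(withhold_consent).
Applying K to premise 3 (O(withhold_consent → ¬post_bond)) and O(withhold_consent) yields O(¬post_bond).
Premise 1 is O(inspect_receipt → post_bond); contrapositively O(¬post_bond → ¬inspect_receipt). Since O(¬post_bond) holds, K gives O(¬inspect_receipt).
Premise 8, O(¬notify_appeal → inspect_receipt), contraposes to O(¬inspect_receipt → notify_appeal); with O(¬inspect_receipt) we get O(notify_appeal).
Premise 4, O(file_prescription → ¬notify_appeal), contraposes to O(notify_appeal → ¬file_prescription); with O(notify_appeal) we get O(¬file_prescription).
Premise 2 is O(¬file_prescription → ¬retain_shipment); since O(¬file_prescription), deontic closure gives O(¬retain_shipment).
Premise 5 does not contribute to this derivation.
Thus O(¬retain_shipment), which is F(retain_shipment): retain_shipment is forbidden.

Forbidden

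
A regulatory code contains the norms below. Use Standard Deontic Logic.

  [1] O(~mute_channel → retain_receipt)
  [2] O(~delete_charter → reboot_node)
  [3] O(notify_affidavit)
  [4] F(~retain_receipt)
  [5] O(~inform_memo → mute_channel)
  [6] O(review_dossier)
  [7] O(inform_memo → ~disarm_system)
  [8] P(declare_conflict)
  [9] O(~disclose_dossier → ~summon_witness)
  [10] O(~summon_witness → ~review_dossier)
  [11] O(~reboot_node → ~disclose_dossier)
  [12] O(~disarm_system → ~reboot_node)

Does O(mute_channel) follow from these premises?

Premise 6 states O(review_dossier) outright.
The contrapositive of premise 10 (O(~summon_witness → ~review_dossier)) is O(review_dossier → summon_witness), and O(review_dossier) is already established, so O(summon_witness).
The contrapositive of premise 9 (O(~disclose_dossier → ~summon_witness)) is O(summon_witness → disclose_dossier), and O(summon_witness) is already established, so O(disclose_dossier).
Premise 11 is O(~reboot_node → ~disclose_dossier); contrapositively O(disclose_dossier → reboot_node). Since O(disclose_dossier) holds, K gives O(reboot_node).
Premise 12 is O(~disarm_system → ~reboot_node); contrapositively O(reboot_node → disarm_system). Since O(reboot_node) holds, K gives O(disarm_system).
Premise 7 is O(inform_memo → ~disarm_system); contrapositively O(disarm_system → ~inform_memo). Since O(disarm_system) holds, K gives O(~inform_memo).
With premise 5, O(~inform_memo → mute_channel), the K-axiom yields O(mute_channel).
Premises 1, 2, 3, 4, 8 do not contribute to this derivation.
So O(mute_channel) follows.

Yes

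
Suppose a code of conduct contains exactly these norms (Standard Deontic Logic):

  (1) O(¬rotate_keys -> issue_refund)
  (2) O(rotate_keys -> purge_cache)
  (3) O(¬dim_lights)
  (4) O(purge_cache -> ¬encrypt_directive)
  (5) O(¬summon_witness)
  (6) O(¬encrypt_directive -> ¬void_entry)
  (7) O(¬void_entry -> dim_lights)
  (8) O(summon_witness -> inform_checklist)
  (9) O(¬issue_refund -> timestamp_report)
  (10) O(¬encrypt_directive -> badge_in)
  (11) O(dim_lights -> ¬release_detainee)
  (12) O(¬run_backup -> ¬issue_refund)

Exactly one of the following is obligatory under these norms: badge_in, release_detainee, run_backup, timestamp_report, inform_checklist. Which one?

run_backup

From premise 3 we have O(¬dim_lights).
Premise 7, O(¬void_entry -> dim_lights), contraposes to O(¬dim_lights -> void_entry); with O(¬dim_lights) we get O(void_entry).
Premise 6, O(¬encrypt_directive -> ¬void_entry), contraposes to O(void_entry -> encrypt_directive); with O(void_entry) we get O(encrypt_directive).
Premise 4 is O(purge_cache -> ¬encrypt_directive); contrapositively O(encrypt_directive -> ¬purge_cache). Since O(encrypt_directive) holds, K gives O(¬purge_cache).
Premise 2 is O(rotate_keys -> purge_cache); contrapositively O(¬purge_cache -> ¬rotate_keys). Since O(¬purge_cache) holds, K gives O(¬rotate_keys).
Applying K to premise 1 (O(¬rotate_keys -> issue_refund)) and O(¬rotate_keys) yields O(issue_refund).
The contrapositive of premise 12 (O(¬run_backup -> ¬issue_refund)) is O(issue_refund -> run_backup), and O(issue_refund) is already established, so O(run_backup).
So O(run_backup) holds — run_backup is obligatory. None of the other listed options is made obligatory by any chain of premises.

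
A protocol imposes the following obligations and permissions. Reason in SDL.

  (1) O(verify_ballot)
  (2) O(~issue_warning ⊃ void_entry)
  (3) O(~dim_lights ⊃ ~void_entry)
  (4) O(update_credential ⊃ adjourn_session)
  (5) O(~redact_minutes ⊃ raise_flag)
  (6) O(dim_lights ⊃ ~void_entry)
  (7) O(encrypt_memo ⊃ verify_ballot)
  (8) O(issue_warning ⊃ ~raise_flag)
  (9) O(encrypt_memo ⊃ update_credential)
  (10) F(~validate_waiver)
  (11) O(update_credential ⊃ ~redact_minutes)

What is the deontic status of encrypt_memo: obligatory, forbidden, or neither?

Forbidden

Premises 3 and 6 cover both cases: O(~dim_lights ⊃ ~void_entry) and O(dim_lights ⊃ ~void_entry). Since ~dim_lights ∨ dim_lights is a tautology, O(~void_entry) follows.
The contrapositive of premise 2 (O(~issue_warning ⊃ void_entry)) is O(~void_entry ⊃ issue_warning), and O(~void_entry) is already established, so O(issue_warning).
Premise 8 is O(issue_warning ⊃ ~raise_flag); since O(issue_warning), deontic closure gives O(~raise_flag).
Premise 5 is O(~redact_minutes ⊃ raise_flag); contrapositively O(~raise_flag ⊃ redact_minutes). Since O(~raise_flag) holds, K gives O(redact_minutes).
Premise 11 is O(update_credential ⊃ ~redact_minutes); contrapositively O(redact_minutes ⊃ ~update_credential). Since O(redact_minutes) holds, K gives O(~update_credential).
Premise 9, O(encrypt_memo ⊃ update_credential), contraposes to O(~update_credential ⊃ ~encrypt_memo); with O(~update_credential) we get O(~encrypt_memo).
Premises 1, 4, 7, 10 do not contribute to this derivation.
Thus O(~encrypt_memo), which is F(encrypt_memo): encrypt_memo is forbidden.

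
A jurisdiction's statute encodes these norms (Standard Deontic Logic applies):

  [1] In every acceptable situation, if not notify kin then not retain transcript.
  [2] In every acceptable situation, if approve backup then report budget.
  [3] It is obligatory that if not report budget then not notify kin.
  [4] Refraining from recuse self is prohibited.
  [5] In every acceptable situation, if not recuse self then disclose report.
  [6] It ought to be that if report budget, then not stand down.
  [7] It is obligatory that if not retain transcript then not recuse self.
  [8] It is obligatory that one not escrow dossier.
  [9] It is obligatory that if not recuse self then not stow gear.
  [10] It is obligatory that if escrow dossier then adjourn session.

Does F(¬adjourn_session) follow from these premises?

No

Premise 10 is O(escrow_dossier → adjourn_session), but O(escrow_dossier) is not derivable from the premises, so it does not yield O(adjourn_session).
No other premise forces O(adjourn_session). An ideal world satisfying every premise can still have ¬adjourn_session true, so F(¬adjourn_session) is not derivable.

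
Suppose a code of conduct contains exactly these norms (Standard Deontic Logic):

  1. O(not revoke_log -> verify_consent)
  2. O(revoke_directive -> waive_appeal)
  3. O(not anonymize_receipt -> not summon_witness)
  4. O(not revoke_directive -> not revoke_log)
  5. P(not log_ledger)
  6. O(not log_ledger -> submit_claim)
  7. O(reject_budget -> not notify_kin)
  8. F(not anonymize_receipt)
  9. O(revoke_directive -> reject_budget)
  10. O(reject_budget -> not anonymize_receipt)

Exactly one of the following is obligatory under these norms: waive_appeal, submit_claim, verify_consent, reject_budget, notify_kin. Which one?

F(not anonymize_receipt) at premise 8 means O(anonymize_receipt).
Premise 10 is O(reject_budget -> not anonymize_receipt); contrapositively O(anonymize_receipt -> not reject_budget). Since O(anonymize_receipt) holds, K gives O(not reject_budget).
Premise 9, O(revoke_directive -> reject_budget), contraposes to O(not reject_budget -> not revoke_directive); with O(not reject_budget) we get O(not revoke_directive).
Premise 4 is O(not revoke_directive -> not revoke_log); since O(not revoke_directive), deontic closure gives O(not revoke_log).
From O(not revoke_log) and premise 1, O(not revoke_log -> verify_consent), we obtain O(verify_consent).
So O(verify_consent) holds — verify_consent is obligatory. None of the other listed options is made obligatory by any chain of premises.

verify_consent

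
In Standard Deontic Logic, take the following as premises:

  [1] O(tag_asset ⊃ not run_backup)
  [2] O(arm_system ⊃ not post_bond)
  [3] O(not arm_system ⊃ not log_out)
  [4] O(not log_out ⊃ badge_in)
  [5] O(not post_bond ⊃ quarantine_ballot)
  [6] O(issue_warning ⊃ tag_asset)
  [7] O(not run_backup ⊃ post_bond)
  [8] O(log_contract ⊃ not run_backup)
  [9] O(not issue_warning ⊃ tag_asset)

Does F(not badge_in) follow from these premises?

By case analysis on not issue_warning: premise 9 gives O(not issue_warning ⊃ tag_asset) and premise 6 gives O(issue_warning ⊃ tag_asset), so O(tag_asset) either way.
Premise 1 is O(tag_asset ⊃ not run_backup); since O(tag_asset), deontic closure gives O(not run_backup).
Premise 7 is O(not run_backup ⊃ post_bond); since O(not run_backup), deontic closure gives O(post_bond).
Premise 2 is O(arm_system ⊃ not post_bond); contrapositively O(post_bond ⊃ not arm_system). Since O(post_bond) holds, K gives O(not arm_system).
Applying K to premise 3 (O(not arm_system ⊃ not log_out)) and O(not arm_system) yields O(not log_out).
From O(not log_out) and premise 4, O(not log_out ⊃ badge_in), we obtain O(badge_in).
Premises 5, 8 do not contribute to this derivation.
So O(badge_in) holds, i.e. F(not badge_in). The claim follows.

Yes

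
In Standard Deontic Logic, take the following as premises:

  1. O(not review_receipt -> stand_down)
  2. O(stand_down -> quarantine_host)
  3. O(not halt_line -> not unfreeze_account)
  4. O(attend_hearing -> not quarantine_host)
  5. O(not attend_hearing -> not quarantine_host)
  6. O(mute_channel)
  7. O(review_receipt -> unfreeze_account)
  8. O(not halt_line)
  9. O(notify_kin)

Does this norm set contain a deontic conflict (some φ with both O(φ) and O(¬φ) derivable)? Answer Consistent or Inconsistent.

Premises 5 and 4 are O(not attend_hearing -> not quarantine_host) and O(attend_hearing -> not quarantine_host); every ideal world satisfies not attend_hearing or attend_hearing, so in either case not quarantine_host holds — hence O(not quarantine_host).
Premise 2, O(stand_down -> quarantine_host), contraposes to O(not quarantine_host -> not stand_down); with O(not quarantine_host) we get O(not stand_down).
Premise 1, O(not review_receipt -> stand_down), contraposes to O(not stand_down -> review_receipt); with O(not stand_down) we get O(review_receipt).
From O(review_receipt) and premise 7, O(review_receipt -> unfreeze_account), we obtain O(unfreeze_account).
Premise 3, O(not halt_line -> not unfreeze_account), contraposes to O(unfreeze_account -> halt_line); with O(unfreeze_account) we get O(halt_line).
But premise 8 directly asserts O(not halt_line).
We now have both O(halt_line) and O(not halt_line) — halt_line is simultaneously obligatory and forbidden, violating the D-axiom.

Inconsistent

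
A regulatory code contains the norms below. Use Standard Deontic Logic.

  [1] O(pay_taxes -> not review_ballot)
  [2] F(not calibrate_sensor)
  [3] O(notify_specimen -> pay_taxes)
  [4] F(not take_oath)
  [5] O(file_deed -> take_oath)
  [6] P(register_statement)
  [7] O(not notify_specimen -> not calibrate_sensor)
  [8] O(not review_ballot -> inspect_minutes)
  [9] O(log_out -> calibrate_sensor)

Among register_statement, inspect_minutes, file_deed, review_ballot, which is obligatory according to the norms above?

Premise 2 is F(not calibrate_sensor), i.e. O(calibrate_sensor).
The contrapositive of premise 7 (O(not notify_specimen -> not calibrate_sensor)) is O(calibrate_sensor -> notify_specimen), and O(calibrate_sensor) is already established, so O(notify_specimen).
From O(notify_specimen) and premise 3, O(notify_specimen -> pay_taxes), we obtain O(pay_taxes).
Applying K to premise 1 (O(pay_taxes -> not review_ballot)) and O(pay_taxes) yields O(not review_ballot).
From O(not review_ballot) and premise 8, O(not review_ballot -> inspect_minutes), we obtain O(inspect_minutes).
So O(inspect_minutes) holds — inspect_minutes is obligatory. None of the other listed options is made obligatory by any chain of premises.

inspect_minutes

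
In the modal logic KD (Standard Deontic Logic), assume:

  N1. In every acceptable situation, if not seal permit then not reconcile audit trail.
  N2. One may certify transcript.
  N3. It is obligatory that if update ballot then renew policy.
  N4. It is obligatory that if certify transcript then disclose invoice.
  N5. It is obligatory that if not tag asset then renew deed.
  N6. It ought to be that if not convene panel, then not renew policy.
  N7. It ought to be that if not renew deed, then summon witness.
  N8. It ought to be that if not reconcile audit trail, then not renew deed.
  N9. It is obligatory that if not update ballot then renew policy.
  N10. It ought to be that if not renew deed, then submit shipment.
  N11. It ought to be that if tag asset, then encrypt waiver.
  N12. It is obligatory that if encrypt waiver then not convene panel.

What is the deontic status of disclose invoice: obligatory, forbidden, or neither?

Premise 4 is O(certify_transcript → disclose_invoice), but O(certify_transcript) is not derivable from the premises (the permission P(certify_transcript) asserts only ¬O(¬certify_transcript), not O(certify_transcript)), so it does not yield O(disclose_invoice).
No premise or chain of K-axiom applications forces O(disclose_invoice), and none forces O(¬disclose_invoice). So disclose_invoice is neither obligatory nor forbidden under these norms.

Neither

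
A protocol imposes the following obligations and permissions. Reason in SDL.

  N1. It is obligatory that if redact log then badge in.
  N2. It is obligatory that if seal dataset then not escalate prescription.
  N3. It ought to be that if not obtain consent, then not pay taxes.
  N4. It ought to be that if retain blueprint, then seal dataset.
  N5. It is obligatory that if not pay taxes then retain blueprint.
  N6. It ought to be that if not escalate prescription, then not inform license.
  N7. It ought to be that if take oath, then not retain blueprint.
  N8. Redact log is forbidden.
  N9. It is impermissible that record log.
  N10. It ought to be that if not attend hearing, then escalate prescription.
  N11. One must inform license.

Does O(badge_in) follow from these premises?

Premise 1 is O(redact_log → badge_in), but O(redact_log) is not derivable from the premises, so it does not yield O(badge_in).
No other premise forces O(badge_in). An ideal world satisfying every premise can still have badge_in false, so O(badge_in) is not derivable.

No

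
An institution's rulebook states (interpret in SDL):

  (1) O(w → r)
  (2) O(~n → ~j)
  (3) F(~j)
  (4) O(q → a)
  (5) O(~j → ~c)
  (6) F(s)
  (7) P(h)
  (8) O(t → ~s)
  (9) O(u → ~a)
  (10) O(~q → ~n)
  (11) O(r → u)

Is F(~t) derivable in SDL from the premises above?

Premise 8 is O(t → ~s); even if O(~s) held, inferring O(t) would be affirming the consequent — invalid.
No other premise forces O(t). An ideal world satisfying every premise can still have ~t true, so F(~t) is not derivable.

No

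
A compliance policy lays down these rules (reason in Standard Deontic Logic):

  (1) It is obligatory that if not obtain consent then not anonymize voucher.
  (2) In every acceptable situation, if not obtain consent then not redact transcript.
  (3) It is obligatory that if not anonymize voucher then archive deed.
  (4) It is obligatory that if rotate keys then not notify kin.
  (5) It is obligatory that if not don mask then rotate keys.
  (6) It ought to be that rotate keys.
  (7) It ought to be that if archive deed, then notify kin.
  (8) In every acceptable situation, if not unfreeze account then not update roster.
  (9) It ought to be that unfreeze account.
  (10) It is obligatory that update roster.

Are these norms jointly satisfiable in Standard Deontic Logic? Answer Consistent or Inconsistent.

Premise 8 is O(¬unfreeze_account → ¬update_roster), but O(¬unfreeze_account) is not derivable from the premises, so it does not yield O(¬update_roster).
So O(¬update_roster) is not derivable, and the apparent clash with O(update_roster) does not arise.
A world satisfying every obligation exists (e.g. anonymize_voucher=true, archive_deed=false, don_mask=false, notify_kin=false, obtain_consent=true, redact_transcript=false, rotate_keys=true, unfreeze_account=true, update_roster=true); no atom is both obligatory and forbidden, so the set is consistent.

Consistent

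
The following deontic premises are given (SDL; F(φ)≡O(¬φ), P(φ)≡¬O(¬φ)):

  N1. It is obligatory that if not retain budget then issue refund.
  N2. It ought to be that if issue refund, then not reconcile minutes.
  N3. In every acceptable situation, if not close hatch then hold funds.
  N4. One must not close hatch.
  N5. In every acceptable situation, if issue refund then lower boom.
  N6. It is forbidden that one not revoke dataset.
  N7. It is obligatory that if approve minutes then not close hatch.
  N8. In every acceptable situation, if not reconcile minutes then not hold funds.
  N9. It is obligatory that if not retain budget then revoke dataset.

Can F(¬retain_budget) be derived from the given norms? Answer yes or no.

F(close_hatch) at premise 4 means O(¬close_hatch).
With premise 3, O(¬close_hatch → hold_funds), the K-axiom yields O(hold_funds).
The contrapositive of premise 8 (O(¬reconcile_minutes → ¬hold_funds)) is O(hold_funds → reconcile_minutes), and O(hold_funds) is already established, so O(reconcile_minutes).
Premise 2, O(issue_refund → ¬reconcile_minutes), contraposes to O(reconcile_minutes → ¬issue_refund); with O(reconcile_minutes) we get O(¬issue_refund).
Premise 1, O(¬retain_budget → issue_refund), contraposes to O(¬issue_refund → retain_budget); with O(¬issue_refund) we get O(retain_budget).
Premises 5, 6, 7, 9 do not contribute to this derivation.
So O(retain_budget) holds, i.e. F(¬retain_budget). The claim follows.

Yes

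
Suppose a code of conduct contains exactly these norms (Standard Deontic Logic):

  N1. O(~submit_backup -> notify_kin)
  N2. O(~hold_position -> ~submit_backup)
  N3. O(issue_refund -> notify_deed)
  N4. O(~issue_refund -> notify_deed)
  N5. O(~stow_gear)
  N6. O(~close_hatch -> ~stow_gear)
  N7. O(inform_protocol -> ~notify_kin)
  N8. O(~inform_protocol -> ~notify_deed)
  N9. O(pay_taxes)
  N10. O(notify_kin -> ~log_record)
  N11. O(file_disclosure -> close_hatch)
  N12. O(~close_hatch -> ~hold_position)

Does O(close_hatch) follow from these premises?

By case analysis on ~issue_refund: premise 4 gives O(~issue_refund -> notify_deed) and premise 3 gives O(issue_refund -> notify_deed), so O(notify_deed) either way.
Premise 8 is O(~inform_protocol -> ~notify_deed); contrapositively O(notify_deed -> inform_protocol). Since O(notify_deed) holds, K gives O(inform_protocol).
Premise 7 is O(inform_protocol -> ~notify_kin); since O(inform_protocol), deontic closure gives O(~notify_kin).
Premise 1, O(~submit_backup -> notify_kin), contraposes to O(~notify_kin -> submit_backup); with O(~notify_kin) we get O(submit_backup).
The contrapositive of premise 2 (O(~hold_position -> ~submit_backup)) is O(submit_backup -> hold_position), and O(submit_backup) is already established, so O(hold_position).
Premise 12 is O(~close_hatch -> ~hold_position); contrapositively O(hold_position -> close_hatch). Since O(hold_position) holds, K gives O(close_hatch).
Premises 5, 6, 9, 10, 11 do not contribute to this derivation.
So O(close_hatch) follows.

Yes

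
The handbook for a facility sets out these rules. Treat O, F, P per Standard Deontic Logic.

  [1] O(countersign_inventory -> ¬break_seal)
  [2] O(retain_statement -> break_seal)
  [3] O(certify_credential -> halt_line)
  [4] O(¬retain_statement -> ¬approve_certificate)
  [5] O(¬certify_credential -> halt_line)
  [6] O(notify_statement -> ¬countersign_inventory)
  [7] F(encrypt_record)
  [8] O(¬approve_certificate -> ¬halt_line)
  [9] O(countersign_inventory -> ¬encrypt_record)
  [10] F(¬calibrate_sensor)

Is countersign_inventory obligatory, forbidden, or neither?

Forbidden

Premises 3 and 5 cover both cases: O(certify_credential -> halt_line) and O(¬certify_credential -> halt_line). Since certify_credential ∨ ¬certify_credential is a tautology, O(halt_line) follows.
Premise 8, O(¬approve_certificate -> ¬halt_line), contraposes to O(halt_line -> approve_certificate); with O(halt_line) we get O(approve_certificate).
The contrapositive of premise 4 (O(¬retain_statement -> ¬approve_certificate)) is O(approve_certificate -> retain_statement), and O(approve_certificate) is already established, so O(retain_statement).
Premise 2 is O(retain_statement -> break_seal); since O(retain_statement), deontic closure gives O(break_seal).
Premise 1, O(countersign_inventory -> ¬break_seal), contraposes to O(break_seal -> ¬countersign_inventory); with O(break_seal) we get O(¬countersign_inventory).
Premises 6, 7, 9, 10 do not contribute to this derivation.
Thus O(¬countersign_inventory), which is F(countersign_inventory): countersign_inventory is forbidden.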